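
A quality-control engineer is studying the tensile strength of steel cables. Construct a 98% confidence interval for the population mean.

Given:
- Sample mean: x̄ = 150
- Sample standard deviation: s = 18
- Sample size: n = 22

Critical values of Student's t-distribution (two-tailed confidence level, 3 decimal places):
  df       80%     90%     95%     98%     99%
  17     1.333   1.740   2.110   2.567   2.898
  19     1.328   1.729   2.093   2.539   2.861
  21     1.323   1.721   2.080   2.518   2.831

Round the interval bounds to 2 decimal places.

The population standard deviation σ is unknown (only the sample standard deviation s is given), so use a t-interval with df = n - 1 = 22 - 1 = 21.

For 98% confidence with df = 21, t* = 2.518 (from t-table)

Standard error: SE = s/√n = 18/√22 = 3.837613

Margin of error: E = t* × SE = 2.518 × 3.837613 = 9.6631

T-interval: x̄ ± E = 150 ± 9.6631 = (140.3369, 159.6631)

Rounded to 2 decimal places:

(140.34, 159.66)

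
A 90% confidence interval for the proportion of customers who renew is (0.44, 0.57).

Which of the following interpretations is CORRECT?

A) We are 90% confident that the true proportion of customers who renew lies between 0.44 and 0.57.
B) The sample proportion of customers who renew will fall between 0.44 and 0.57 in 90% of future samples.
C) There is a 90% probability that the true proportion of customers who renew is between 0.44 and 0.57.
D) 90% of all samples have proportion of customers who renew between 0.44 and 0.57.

A confidence interval represents our confidence in the procedure, not a probability statement about the parameter.

Key concept: If we repeated this sampling process many times and computed a 90% CI each time, about 90% of those intervals would contain the true population parameter.

For this specific interval (0.44, 0.57):
- Midpoint (point estimate): 0.505
- Margin of error: 0.065

The correct interpretation is the one stating confidence that the true parameter lies in the interval — option A.

A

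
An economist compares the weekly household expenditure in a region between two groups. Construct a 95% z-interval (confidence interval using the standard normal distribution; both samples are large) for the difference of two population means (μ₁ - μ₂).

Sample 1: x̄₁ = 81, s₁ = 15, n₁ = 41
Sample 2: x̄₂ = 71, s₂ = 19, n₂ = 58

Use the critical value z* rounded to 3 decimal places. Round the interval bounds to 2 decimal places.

Both samples are large (n₁ = 41 ≥ 30, n₂ = 58 ≥ 30), so a z-interval for the difference of means applies.

Point estimate: x̄₁ - x̄₂ = 81 - 71 = 10

Standard error: SE = √(s₁²/n₁ + s₂²/n₂)
= √(15²/41 + 19²/58)
= √(5.487805 + 6.224138)
= 3.422272

For 95% confidence, z* = 1.96 (from standard normal table)
Margin of error: E = z* × SE = 1.96 × 3.422272 = 6.7077

Z-interval: (x̄₁ - x̄₂) ± E = 10 ± 6.7077 = (3.2923, 16.7077)

Rounded to 2 decimal places:

(3.29, 16.71)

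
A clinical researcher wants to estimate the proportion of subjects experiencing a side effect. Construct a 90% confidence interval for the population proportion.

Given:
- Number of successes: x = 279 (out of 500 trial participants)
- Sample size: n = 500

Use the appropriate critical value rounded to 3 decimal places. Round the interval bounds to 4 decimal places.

Sample proportion: p̂ = 279/500 = 0.558000

Check conditions for normal approximation:
  np̂ = 279 ≥ 10 ✓
  n(1-p̂) = 221 ≥ 10 ✓

The sample is large enough, so use a z-interval (normal approximation) for the proportion.

For 90% confidence, z* = 1.645 (from standard normal table)

Standard error: SE = √(p̂(1-p̂)/n) = √(0.558000×0.442000/500) = 0.02220973

Margin of error: E = z* × SE = 1.645 × 0.02220973 = 0.036535

Z-interval: p̂ ± E = 0.558000 ± 0.036535 = (0.521465, 0.594535)

Rounded to 4 decimal places:

(0.5215, 0.5945)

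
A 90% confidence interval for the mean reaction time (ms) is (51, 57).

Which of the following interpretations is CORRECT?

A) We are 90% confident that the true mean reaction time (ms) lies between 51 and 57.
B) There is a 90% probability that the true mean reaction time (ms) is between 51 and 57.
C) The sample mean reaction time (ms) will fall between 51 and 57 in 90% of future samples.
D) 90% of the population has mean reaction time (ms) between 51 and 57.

A confidence interval represents our confidence in the procedure, not a probability statement about the parameter.

Key concept: If we repeated this sampling process many times and computed a 90% CI each time, about 90% of those intervals would contain the true population parameter.

For this specific interval (51, 57):
- Midpoint (point estimate): 54
- Margin of error: 3

The correct interpretation is the one stating confidence that the true parameter lies in the interval — option A.

A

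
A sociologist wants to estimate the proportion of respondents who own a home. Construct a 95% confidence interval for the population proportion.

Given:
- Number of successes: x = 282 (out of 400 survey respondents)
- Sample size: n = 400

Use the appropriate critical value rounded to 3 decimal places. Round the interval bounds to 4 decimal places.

Sample proportion: p̂ = 282/400 = 0.705000

Check conditions for normal approximation:
  np̂ = 282 ≥ 10 ✓
  n(1-p̂) = 118 ≥ 10 ✓

The sample is large enough, so use a z-interval (normal approximation) for the proportion.

For 95% confidence, z* = 1.96 (from standard normal table)

Standard error: SE = √(p̂(1-p̂)/n) = √(0.705000×0.295000/400) = 0.02280214

Margin of error: E = z* × SE = 1.96 × 0.02280214 = 0.044692

Z-interval: p̂ ± E = 0.705000 ± 0.044692 = (0.660308, 0.749692)

Rounded to 4 decimal places:

(0.6603, 0.7497)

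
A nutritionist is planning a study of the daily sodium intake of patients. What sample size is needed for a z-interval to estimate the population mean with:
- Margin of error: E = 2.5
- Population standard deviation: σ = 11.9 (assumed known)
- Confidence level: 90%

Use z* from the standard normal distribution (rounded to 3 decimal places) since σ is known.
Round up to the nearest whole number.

Using z* since population σ is known (z-interval formula).

For 90% confidence, z* = 1.645 (from standard normal table)

Sample size formula for z-interval: n = (z*σ/E)²

n = (1.645 × 11.9 / 2.5)²
  = (7.830200)²
  = 61.3120

Round up to the nearest whole number: n = 62

62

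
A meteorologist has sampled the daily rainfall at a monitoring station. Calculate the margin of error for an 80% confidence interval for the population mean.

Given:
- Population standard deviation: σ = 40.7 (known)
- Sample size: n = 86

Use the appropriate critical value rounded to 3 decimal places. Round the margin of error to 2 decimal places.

The population standard deviation σ is known, so use the z-interval margin of error formula.

For 80% confidence, z* = 1.282 (from standard normal table)

Margin of error formula for z-interval: E = z* × σ/√n

E = 1.282 × 40.7/√86
  = 1.282 × 4.388794
  = 5.6264

Rounded to 2 decimal places:

5.63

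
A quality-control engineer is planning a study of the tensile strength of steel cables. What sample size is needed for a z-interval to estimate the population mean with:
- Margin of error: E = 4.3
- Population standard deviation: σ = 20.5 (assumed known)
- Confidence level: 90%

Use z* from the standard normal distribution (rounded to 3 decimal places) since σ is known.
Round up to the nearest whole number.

Using z* since population σ is known (z-interval formula).

For 90% confidence, z* = 1.645 (from standard normal table)

Sample size formula for z-interval: n = (z*σ/E)²

n = (1.645 × 20.5 / 4.3)²
  = (7.842442)²
  = 61.5039

Round up to the nearest whole number: n = 62

62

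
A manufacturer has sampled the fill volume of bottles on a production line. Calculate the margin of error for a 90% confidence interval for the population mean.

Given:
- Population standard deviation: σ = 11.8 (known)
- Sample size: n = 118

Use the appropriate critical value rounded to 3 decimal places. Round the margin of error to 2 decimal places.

The population standard deviation σ is known, so use the z-interval margin of error formula.

For 90% confidence, z* = 1.645 (from standard normal table)

Margin of error formula for z-interval: E = z* × σ/√n

E = 1.645 × 11.8/√118
  = 1.645 × 1.086278
  = 1.7869

Rounded to 2 decimal places:

1.79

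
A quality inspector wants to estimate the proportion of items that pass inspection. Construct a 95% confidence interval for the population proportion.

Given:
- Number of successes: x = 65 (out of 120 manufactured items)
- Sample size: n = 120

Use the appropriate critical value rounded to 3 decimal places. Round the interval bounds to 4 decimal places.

Sample proportion: p̂ = 65/120 = 0.541667

Check conditions for normal approximation:
  np̂ = 65 ≥ 10 ✓
  n(1-p̂) = 55 ≥ 10 ✓

The sample is large enough, so use a z-interval (normal approximation) for the proportion.

For 95% confidence, z* = 1.96 (from standard normal table)

Standard error: SE = √(p̂(1-p̂)/n) = √(0.541667×0.458333/120) = 0.04548479

Margin of error: E = z* × SE = 1.96 × 0.04548479 = 0.089150

Z-interval: p̂ ± E = 0.541667 ± 0.089150 = (0.452516, 0.630817)

Rounded to 4 decimal places:

(0.4525, 0.6308)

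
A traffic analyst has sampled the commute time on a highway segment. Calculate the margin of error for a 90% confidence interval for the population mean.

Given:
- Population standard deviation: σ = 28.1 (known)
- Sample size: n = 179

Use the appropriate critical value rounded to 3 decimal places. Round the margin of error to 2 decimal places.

The population standard deviation σ is known, so use the z-interval margin of error formula.

For 90% confidence, z* = 1.645 (from standard normal table)

Margin of error formula for z-interval: E = z* × σ/√n

E = 1.645 × 28.1/√179
  = 1.645 × 2.1002926
  = 3.45498

Rounded to 2 decimal places:

3.45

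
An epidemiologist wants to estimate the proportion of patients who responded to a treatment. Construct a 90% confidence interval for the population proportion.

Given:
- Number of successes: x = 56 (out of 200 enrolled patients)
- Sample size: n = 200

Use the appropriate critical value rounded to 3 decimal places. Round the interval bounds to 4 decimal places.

Sample proportion: p̂ = 56/200 = 0.280000

Check conditions for normal approximation:
  np̂ = 56 ≥ 10 ✓
  n(1-p̂) = 144 ≥ 10 ✓

The sample is large enough, so use a z-interval (normal approximation) for the proportion.

For 90% confidence, z* = 1.645 (from standard normal table)

Standard error: SE = √(p̂(1-p̂)/n) = √(0.280000×0.720000/200) = 0.03174902

Margin of error: E = z* × SE = 1.645 × 0.03174902 = 0.052227

Z-interval: p̂ ± E = 0.280000 ± 0.052227 = (0.227773, 0.332227)

Rounded to 4 decimal places:

(0.2278, 0.3322)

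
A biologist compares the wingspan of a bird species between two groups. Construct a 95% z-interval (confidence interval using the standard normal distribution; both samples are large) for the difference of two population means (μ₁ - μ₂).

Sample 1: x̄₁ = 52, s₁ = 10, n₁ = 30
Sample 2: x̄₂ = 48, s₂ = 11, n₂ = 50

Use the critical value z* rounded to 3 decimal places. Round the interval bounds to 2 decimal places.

Both samples are large (n₁ = 30 ≥ 30, n₂ = 50 ≥ 30), so a z-interval for the difference of means applies.

Point estimate: x̄₁ - x̄₂ = 52 - 48 = 4

Standard error: SE = √(s₁²/n₁ + s₂²/n₂)
= √(10²/30 + 11²/50)
= √(3.333333 + 2.420000)
= 2.398611

For 95% confidence, z* = 1.96 (from standard normal table)
Margin of error: E = z* × SE = 1.96 × 2.398611 = 4.7013

Z-interval: (x̄₁ - x̄₂) ± E = 4 ± 4.7013 = (-0.7013, 8.7013)

Rounded to 2 decimal places:

(-0.70, 8.70)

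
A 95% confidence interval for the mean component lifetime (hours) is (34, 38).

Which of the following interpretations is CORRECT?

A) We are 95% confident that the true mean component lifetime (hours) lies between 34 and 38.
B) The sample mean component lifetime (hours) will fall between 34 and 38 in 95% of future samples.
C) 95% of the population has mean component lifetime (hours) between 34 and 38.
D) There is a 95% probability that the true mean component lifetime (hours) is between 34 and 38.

A confidence interval represents our confidence in the procedure, not a probability statement about the parameter.

Key concept: If we repeated this sampling process many times and computed a 95% CI each time, about 95% of those intervals would contain the true population parameter.

For this specific interval (34, 38):
- Midpoint (point estimate): 36
- Margin of error: 2

The correct interpretation is the one stating confidence that the true parameter lies in the interval — option A.

A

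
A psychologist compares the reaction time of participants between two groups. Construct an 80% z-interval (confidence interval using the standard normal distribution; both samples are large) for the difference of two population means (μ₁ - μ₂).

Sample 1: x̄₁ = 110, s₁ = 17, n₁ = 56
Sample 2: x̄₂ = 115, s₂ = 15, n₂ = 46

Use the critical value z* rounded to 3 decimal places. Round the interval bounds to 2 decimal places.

Both samples are large (n₁ = 56 ≥ 30, n₂ = 46 ≥ 30), so a z-interval for the difference of means applies.

Point estimate: x̄₁ - x̄₂ = 110 - 115 = -5

Standard error: SE = √(s₁²/n₁ + s₂²/n₂)
= √(17²/56 + 15²/46)
= √(5.160714 + 4.891304)
= 3.170492

For 80% confidence, z* = 1.282 (from standard normal table)
Margin of error: E = z* × SE = 1.282 × 3.170492 = 4.0646

Z-interval: (x̄₁ - x̄₂) ± E = -5 ± 4.0646 = (-9.0646, -0.9354)

Rounded to 2 decimal places:

(-9.06, -0.94)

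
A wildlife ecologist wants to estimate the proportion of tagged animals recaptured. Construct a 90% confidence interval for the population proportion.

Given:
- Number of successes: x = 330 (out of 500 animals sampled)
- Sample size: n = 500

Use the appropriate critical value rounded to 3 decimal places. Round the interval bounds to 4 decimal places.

Sample proportion: p̂ = 330/500 = 0.660000

Check conditions for normal approximation:
  np̂ = 330 ≥ 10 ✓
  n(1-p̂) = 170 ≥ 10 ✓

The sample is large enough, so use a z-interval (normal approximation) for the proportion.

For 90% confidence, z* = 1.645 (from standard normal table)

Standard error: SE = √(p̂(1-p̂)/n) = √(0.660000×0.340000/500) = 0.02118490

Margin of error: E = z* × SE = 1.645 × 0.02118490 = 0.034849

Z-interval: p̂ ± E = 0.660000 ± 0.034849 = (0.625151, 0.694849)

Rounded to 4 decimal places:

(0.6252, 0.6948)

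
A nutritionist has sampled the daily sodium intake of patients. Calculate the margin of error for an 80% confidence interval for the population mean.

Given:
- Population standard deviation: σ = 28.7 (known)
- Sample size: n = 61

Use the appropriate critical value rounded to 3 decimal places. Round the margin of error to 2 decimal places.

The population standard deviation σ is known, so use the z-interval margin of error formula.

For 80% confidence, z* = 1.282 (from standard normal table)

Margin of error formula for z-interval: E = z* × σ/√n

E = 1.282 × 28.7/√61
  = 1.282 × 3.674658
  = 4.7109

Rounded to 2 decimal places:

4.71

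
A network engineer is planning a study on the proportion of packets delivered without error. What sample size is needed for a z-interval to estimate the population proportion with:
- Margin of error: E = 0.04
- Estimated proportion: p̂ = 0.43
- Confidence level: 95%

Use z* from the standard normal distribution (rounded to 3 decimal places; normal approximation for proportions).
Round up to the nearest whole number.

Using z* for proportion z-interval (normal approximation).

For 95% confidence, z* = 1.96 (from standard normal table)

Sample size formula for proportion z-interval: n = z*²p̂(1-p̂)/E²

n = 1.96² × 0.43 × 0.57 / 0.04²
  = 3.8416 × 0.2451 / 0.0016
  = 588.4851

Round up to the nearest whole number: n = 589

589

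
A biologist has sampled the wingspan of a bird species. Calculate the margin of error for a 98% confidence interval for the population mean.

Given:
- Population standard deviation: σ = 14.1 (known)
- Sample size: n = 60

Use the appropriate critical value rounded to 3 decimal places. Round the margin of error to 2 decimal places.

The population standard deviation σ is known, so use the z-interval margin of error formula.

For 98% confidence, z* = 2.326 (from standard normal table)

Margin of error formula for z-interval: E = z* × σ/√n

E = 2.326 × 14.1/√60
  = 2.326 × 1.820302
  = 4.2340

Rounded to 2 decimal places:

4.23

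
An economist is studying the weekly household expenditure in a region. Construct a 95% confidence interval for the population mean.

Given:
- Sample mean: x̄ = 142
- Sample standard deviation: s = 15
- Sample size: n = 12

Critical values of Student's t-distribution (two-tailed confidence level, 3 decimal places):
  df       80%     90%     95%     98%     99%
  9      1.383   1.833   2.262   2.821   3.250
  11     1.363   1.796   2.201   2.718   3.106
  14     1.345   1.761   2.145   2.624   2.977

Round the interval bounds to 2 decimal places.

The population standard deviation σ is unknown (only the sample standard deviation s is given), so use a t-interval with df = n - 1 = 12 - 1 = 11.

For 95% confidence with df = 11, t* = 2.201 (from t-table)

Standard error: SE = s/√n = 15/√12 = 4.330127

Margin of error: E = t* × SE = 2.201 × 4.330127 = 9.5306

T-interval: x̄ ± E = 142 ± 9.5306 = (132.4694, 151.5306)

Rounded to 2 decimal places:

(132.47, 151.53)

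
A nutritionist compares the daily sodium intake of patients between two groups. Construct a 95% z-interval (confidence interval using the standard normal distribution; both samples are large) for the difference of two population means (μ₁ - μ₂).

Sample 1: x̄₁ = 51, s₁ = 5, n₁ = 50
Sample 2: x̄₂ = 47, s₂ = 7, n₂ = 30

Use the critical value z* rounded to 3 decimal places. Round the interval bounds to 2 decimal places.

Both samples are large (n₁ = 50 ≥ 30, n₂ = 30 ≥ 30), so a z-interval for the difference of means applies.

Point estimate: x̄₁ - x̄₂ = 51 - 47 = 4

Standard error: SE = √(s₁²/n₁ + s₂²/n₂)
= √(5²/50 + 7²/30)
= √(0.500000 + 1.633333)
= 1.460593

For 95% confidence, z* = 1.96 (from standard normal table)
Margin of error: E = z* × SE = 1.96 × 1.460593 = 2.8628

Z-interval: (x̄₁ - x̄₂) ± E = 4 ± 2.8628 = (1.1372, 6.8628)

Rounded to 2 decimal places:

(1.14, 6.86)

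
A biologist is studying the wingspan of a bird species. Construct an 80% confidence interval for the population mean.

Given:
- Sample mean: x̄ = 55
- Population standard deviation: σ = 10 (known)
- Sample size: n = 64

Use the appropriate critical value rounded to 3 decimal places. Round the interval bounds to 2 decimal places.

The population standard deviation σ is known, so use a z-interval (standard normal critical value).

For 80% confidence, z* = 1.282 (from standard normal table)

Standard error: SE = σ/√n = 10/√64 = 1.250000

Margin of error: E = z* × SE = 1.282 × 1.250000 = 1.6025

Z-interval: x̄ ± E = 55 ± 1.6025 = (53.3975, 56.6025)

Rounded to 2 decimal places:

(53.40, 56.60)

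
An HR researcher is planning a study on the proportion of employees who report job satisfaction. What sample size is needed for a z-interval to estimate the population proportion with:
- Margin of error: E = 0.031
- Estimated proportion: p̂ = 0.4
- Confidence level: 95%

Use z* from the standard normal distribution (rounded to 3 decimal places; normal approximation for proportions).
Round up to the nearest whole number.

Using z* for proportion z-interval (normal approximation).

For 95% confidence, z* = 1.96 (from standard normal table)

Sample size formula for proportion z-interval: n = z*²p̂(1-p̂)/E²

n = 1.96² × 0.4 × 0.6 / 0.031²
  = 3.8416 × 0.24 / 0.000961
  = 959.4006

Round up to the nearest whole number: n = 960

960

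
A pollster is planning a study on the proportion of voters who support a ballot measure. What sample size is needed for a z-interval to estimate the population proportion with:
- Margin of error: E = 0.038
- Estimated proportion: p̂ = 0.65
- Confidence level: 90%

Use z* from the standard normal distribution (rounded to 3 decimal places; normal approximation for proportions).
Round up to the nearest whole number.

Using z* for proportion z-interval (normal approximation).

For 90% confidence, z* = 1.645 (from standard normal table)

Sample size formula for proportion z-interval: n = z*²p̂(1-p̂)/E²

n = 1.645² × 0.65 × 0.35 / 0.038²
  = 2.706025 × 0.2275 / 0.001444
  = 426.3301

Round up to the nearest whole number: n = 427

427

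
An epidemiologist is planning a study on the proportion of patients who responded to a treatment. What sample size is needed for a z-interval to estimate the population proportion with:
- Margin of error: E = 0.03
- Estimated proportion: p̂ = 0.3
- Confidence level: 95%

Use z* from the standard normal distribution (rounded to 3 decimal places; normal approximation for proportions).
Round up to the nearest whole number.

Using z* for proportion z-interval (normal approximation).

For 95% confidence, z* = 1.96 (from standard normal table)

Sample size formula for proportion z-interval: n = z*²p̂(1-p̂)/E²

n = 1.96² × 0.3 × 0.7 / 0.03²
  = 3.8416 × 0.21 / 0.0009
  = 896.3733

Round up to the nearest whole number: n = 897

897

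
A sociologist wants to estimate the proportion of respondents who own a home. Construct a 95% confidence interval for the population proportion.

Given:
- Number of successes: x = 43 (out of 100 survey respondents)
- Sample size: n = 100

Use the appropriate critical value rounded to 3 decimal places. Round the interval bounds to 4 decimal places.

Sample proportion: p̂ = 43/100 = 0.430000

Check conditions for normal approximation:
  np̂ = 43 ≥ 10 ✓
  n(1-p̂) = 57 ≥ 10 ✓

The sample is large enough, so use a z-interval (normal approximation) for the proportion.

For 95% confidence, z* = 1.96 (from standard normal table)

Standard error: SE = √(p̂(1-p̂)/n) = √(0.430000×0.570000/100) = 0.04950758

Margin of error: E = z* × SE = 1.96 × 0.04950758 = 0.097035

Z-interval: p̂ ± E = 0.430000 ± 0.097035 = (0.332965, 0.527035)

Rounded to 4 decimal places:

(0.3330, 0.5270)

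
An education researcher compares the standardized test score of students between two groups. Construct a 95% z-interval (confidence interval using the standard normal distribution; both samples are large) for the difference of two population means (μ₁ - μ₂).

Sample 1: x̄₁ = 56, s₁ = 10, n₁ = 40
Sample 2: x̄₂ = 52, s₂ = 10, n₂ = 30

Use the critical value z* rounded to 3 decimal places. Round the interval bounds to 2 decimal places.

Both samples are large (n₁ = 40 ≥ 30, n₂ = 30 ≥ 30), so a z-interval for the difference of means applies.

Point estimate: x̄₁ - x̄₂ = 56 - 52 = 4

Standard error: SE = √(s₁²/n₁ + s₂²/n₂)
= √(10²/40 + 10²/30)
= √(2.500000 + 3.333333)
= 2.415229

For 95% confidence, z* = 1.96 (from standard normal table)
Margin of error: E = z* × SE = 1.96 × 2.415229 = 4.7338

Z-interval: (x̄₁ - x̄₂) ± E = 4 ± 4.7338 = (-0.7338, 8.7338)

Rounded to 2 decimal places:

(-0.73, 8.73)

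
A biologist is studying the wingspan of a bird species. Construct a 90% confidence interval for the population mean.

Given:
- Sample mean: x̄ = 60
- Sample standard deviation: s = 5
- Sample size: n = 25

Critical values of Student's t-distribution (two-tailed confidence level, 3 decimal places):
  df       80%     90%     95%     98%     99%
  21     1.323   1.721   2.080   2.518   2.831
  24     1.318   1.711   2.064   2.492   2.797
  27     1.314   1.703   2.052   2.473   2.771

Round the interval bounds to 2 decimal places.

The population standard deviation σ is unknown (only the sample standard deviation s is given), so use a t-interval with df = n - 1 = 25 - 1 = 24.

For 90% confidence with df = 24, t* = 1.711 (from t-table)

Standard error: SE = s/√n = 5/√25 = 1.000000

Margin of error: E = t* × SE = 1.711 × 1.000000 = 1.7110

T-interval: x̄ ± E = 60 ± 1.7110 = (58.2890, 61.7110)

Rounded to 2 decimal places:

(58.29, 61.71)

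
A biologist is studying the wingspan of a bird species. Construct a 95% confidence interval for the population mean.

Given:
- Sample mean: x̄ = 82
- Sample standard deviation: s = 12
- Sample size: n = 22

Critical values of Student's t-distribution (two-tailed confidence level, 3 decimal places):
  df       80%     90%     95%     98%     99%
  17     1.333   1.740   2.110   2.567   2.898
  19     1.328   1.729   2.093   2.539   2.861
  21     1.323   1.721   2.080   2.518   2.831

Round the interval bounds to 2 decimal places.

The population standard deviation σ is unknown (only the sample standard deviation s is given), so use a t-interval with df = n - 1 = 22 - 1 = 21.

For 95% confidence with df = 21, t* = 2.080 (from t-table)

Standard error: SE = s/√n = 12/√22 = 2.558409

Margin of error: E = t* × SE = 2.080 × 2.558409 = 5.3215

T-interval: x̄ ± E = 82 ± 5.3215 = (76.6785, 87.3215)

Rounded to 2 decimal places:

(76.68, 87.32)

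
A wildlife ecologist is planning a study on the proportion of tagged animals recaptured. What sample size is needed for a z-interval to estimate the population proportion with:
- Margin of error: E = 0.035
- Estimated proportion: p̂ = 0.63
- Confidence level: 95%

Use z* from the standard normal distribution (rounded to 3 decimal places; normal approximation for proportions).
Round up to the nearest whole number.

Using z* for proportion z-interval (normal approximation).

For 95% confidence, z* = 1.96 (from standard normal table)

Sample size formula for proportion z-interval: n = z*²p̂(1-p̂)/E²

n = 1.96² × 0.63 × 0.37 / 0.035²
  = 3.8416 × 0.2331 / 0.001225
  = 731.0016

Round up to the nearest whole number: n = 732

732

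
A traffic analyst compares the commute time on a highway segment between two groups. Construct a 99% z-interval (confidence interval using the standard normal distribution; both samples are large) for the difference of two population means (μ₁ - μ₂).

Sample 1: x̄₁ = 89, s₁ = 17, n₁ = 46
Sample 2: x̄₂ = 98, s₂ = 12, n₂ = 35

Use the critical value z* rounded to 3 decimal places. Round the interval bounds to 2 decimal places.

Both samples are large (n₁ = 46 ≥ 30, n₂ = 35 ≥ 30), so a z-interval for the difference of means applies.

Point estimate: x̄₁ - x̄₂ = 89 - 98 = -9

Standard error: SE = √(s₁²/n₁ + s₂²/n₂)
= √(17²/46 + 12²/35)
= √(6.282609 + 4.114286)
= 3.224422

For 99% confidence, z* = 2.576 (from standard normal table)
Margin of error: E = z* × SE = 2.576 × 3.224422 = 8.3061

Z-interval: (x̄₁ - x̄₂) ± E = -9 ± 8.3061 = (-17.3061, -0.6939)

Rounded to 2 decimal places:

(-17.31, -0.69)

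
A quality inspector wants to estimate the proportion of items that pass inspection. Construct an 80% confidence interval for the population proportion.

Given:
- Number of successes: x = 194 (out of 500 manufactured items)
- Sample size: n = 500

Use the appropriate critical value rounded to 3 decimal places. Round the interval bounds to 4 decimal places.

Sample proportion: p̂ = 194/500 = 0.388000

Check conditions for normal approximation:
  np̂ = 194 ≥ 10 ✓
  n(1-p̂) = 306 ≥ 10 ✓

The sample is large enough, so use a z-interval (normal approximation) for the proportion.

For 80% confidence, z* = 1.282 (from standard normal table)

Standard error: SE = √(p̂(1-p̂)/n) = √(0.388000×0.612000/500) = 0.02179248

Margin of error: E = z* × SE = 1.282 × 0.02179248 = 0.027938

Z-interval: p̂ ± E = 0.388000 ± 0.027938 = (0.360062, 0.415938)

Rounded to 4 decimal places:

(0.3601, 0.4159)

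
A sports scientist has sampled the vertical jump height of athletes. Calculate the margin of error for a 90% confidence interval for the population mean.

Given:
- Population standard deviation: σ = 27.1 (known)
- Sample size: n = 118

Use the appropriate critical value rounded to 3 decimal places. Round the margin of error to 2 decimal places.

The population standard deviation σ is known, so use the z-interval margin of error formula.

For 90% confidence, z* = 1.645 (from standard normal table)

Margin of error formula for z-interval: E = z* × σ/√n

E = 1.645 × 27.1/√118
  = 1.645 × 2.494757
  = 4.1039

Rounded to 2 decimal places:

4.10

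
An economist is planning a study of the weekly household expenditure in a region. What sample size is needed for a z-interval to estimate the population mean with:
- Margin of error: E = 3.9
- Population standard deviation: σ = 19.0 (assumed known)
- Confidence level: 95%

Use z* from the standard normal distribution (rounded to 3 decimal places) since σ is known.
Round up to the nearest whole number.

Using z* since population σ is known (z-interval formula).

For 95% confidence, z* = 1.96 (from standard normal table)

Sample size formula for z-interval: n = (z*σ/E)²

n = (1.96 × 19.0 / 3.9)²
  = (9.548718)²
  = 91.1780

Round up to the nearest whole number: n = 92

92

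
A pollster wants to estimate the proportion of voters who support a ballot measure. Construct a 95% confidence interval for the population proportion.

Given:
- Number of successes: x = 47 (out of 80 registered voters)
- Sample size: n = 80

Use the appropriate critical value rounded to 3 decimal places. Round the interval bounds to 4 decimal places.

Sample proportion: p̂ = 47/80 = 0.587500

Check conditions for normal approximation:
  np̂ = 47 ≥ 10 ✓
  n(1-p̂) = 33 ≥ 10 ✓

The sample is large enough, so use a z-interval (normal approximation) for the proportion.

For 95% confidence, z* = 1.96 (from standard normal table)

Standard error: SE = √(p̂(1-p̂)/n) = √(0.587500×0.412500/80) = 0.05503905

Margin of error: E = z* × SE = 1.96 × 0.05503905 = 0.107877

Z-interval: p̂ ± E = 0.587500 ± 0.107877 = (0.479623, 0.695377)

Rounded to 4 decimal places:

(0.4796, 0.6954)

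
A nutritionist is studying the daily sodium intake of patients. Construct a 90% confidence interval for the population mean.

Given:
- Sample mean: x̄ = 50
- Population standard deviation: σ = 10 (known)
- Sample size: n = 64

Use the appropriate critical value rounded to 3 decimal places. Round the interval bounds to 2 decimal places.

The population standard deviation σ is known, so use a z-interval (standard normal critical value).

For 90% confidence, z* = 1.645 (from standard normal table)

Standard error: SE = σ/√n = 10/√64 = 1.250000

Margin of error: E = z* × SE = 1.645 × 1.250000 = 2.0562

Z-interval: x̄ ± E = 50 ± 2.0562 = (47.9438, 52.0562)

Rounded to 2 decimal places:

(47.94, 52.06)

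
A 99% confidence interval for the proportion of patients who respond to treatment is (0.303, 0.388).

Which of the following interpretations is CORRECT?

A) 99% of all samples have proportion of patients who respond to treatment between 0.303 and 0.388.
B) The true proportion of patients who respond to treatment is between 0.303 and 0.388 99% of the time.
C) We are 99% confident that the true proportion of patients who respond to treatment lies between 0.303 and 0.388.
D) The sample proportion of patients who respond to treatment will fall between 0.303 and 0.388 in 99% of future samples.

A confidence interval represents our confidence in the procedure, not a probability statement about the parameter.

Key concept: If we repeated this sampling process many times and computed a 99% CI each time, about 99% of those intervals would contain the true population parameter.

For this specific interval (0.303, 0.388):
- Midpoint (point estimate): 0.3455
- Margin of error: 0.0425

The correct interpretation is the one stating confidence that the true parameter lies in the interval — option C.

C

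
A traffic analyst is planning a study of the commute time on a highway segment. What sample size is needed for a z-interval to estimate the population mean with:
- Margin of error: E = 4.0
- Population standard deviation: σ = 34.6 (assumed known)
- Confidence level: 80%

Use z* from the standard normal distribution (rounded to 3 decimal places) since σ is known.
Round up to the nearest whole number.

Using z* since population σ is known (z-interval formula).

For 80% confidence, z* = 1.282 (from standard normal table)

Sample size formula for z-interval: n = (z*σ/E)²

n = (1.282 × 34.6 / 4.0)²
  = (11.089300)²
  = 122.9726

Round up to the nearest whole number: n = 123

123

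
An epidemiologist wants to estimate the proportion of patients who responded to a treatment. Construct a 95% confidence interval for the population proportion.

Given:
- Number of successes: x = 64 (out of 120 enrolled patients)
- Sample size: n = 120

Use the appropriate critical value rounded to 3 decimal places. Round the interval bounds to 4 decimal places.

Sample proportion: p̂ = 64/120 = 0.533333

Check conditions for normal approximation:
  np̂ = 64 ≥ 10 ✓
  n(1-p̂) = 56 ≥ 10 ✓

The sample is large enough, so use a z-interval (normal approximation) for the proportion.

For 95% confidence, z* = 1.96 (from standard normal table)

Standard error: SE = √(p̂(1-p̂)/n) = √(0.533333×0.466667/120) = 0.04554200

Margin of error: E = z* × SE = 1.96 × 0.04554200 = 0.089262

Z-interval: p̂ ± E = 0.533333 ± 0.089262 = (0.444071, 0.622596)

Rounded to 4 decimal places:

(0.4441, 0.6226)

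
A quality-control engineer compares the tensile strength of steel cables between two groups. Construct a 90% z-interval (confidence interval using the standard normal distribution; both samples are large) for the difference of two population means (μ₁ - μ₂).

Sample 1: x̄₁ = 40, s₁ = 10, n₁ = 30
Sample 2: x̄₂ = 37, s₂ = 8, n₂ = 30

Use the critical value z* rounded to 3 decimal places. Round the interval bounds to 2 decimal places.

Both samples are large (n₁ = 30 ≥ 30, n₂ = 30 ≥ 30), so a z-interval for the difference of means applies.

Point estimate: x̄₁ - x̄₂ = 40 - 37 = 3

Standard error: SE = √(s₁²/n₁ + s₂²/n₂)
= √(10²/30 + 8²/30)
= √(3.333333 + 2.133333)
= 2.338090

For 90% confidence, z* = 1.645 (from standard normal table)
Margin of error: E = z* × SE = 1.645 × 2.338090 = 3.8462

Z-interval: (x̄₁ - x̄₂) ± E = 3 ± 3.8462 = (-0.8462, 6.8462)

Rounded to 2 decimal places:

(-0.85, 6.85)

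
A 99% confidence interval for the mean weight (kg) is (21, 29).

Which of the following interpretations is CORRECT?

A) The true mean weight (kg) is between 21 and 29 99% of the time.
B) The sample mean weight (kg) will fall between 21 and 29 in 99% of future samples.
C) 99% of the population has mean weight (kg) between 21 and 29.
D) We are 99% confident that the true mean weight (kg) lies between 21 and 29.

A confidence interval represents our confidence in the procedure, not a probability statement about the parameter.

Key concept: If we repeated this sampling process many times and computed a 99% CI each time, about 99% of those intervals would contain the true population parameter.

For this specific interval (21, 29):
- Midpoint (point estimate): 25
- Margin of error: 4

The correct interpretation is the one stating confidence that the true parameter lies in the interval — option D.

D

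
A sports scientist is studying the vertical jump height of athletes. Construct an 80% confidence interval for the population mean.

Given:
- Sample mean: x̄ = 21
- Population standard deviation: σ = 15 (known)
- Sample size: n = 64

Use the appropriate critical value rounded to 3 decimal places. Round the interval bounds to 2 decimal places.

The population standard deviation σ is known, so use a z-interval (standard normal critical value).

For 80% confidence, z* = 1.282 (from standard normal table)

Standard error: SE = σ/√n = 15/√64 = 1.875000

Margin of error: E = z* × SE = 1.282 × 1.875000 = 2.4038

Z-interval: x̄ ± E = 21 ± 2.4038 = (18.5963, 23.4037)

Rounded to 2 decimal places:

(18.60, 23.40)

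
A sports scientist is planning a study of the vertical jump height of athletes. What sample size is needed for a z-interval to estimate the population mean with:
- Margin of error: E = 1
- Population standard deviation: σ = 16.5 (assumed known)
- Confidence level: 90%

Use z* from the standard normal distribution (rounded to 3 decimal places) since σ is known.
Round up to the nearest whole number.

Using z* since population σ is known (z-interval formula).

For 90% confidence, z* = 1.645 (from standard normal table)

Sample size formula for z-interval: n = (z*σ/E)²

n = (1.645 × 16.5 / 1)²
  = (27.142500)²
  = 736.7153

Round up to the nearest whole number: n = 737

737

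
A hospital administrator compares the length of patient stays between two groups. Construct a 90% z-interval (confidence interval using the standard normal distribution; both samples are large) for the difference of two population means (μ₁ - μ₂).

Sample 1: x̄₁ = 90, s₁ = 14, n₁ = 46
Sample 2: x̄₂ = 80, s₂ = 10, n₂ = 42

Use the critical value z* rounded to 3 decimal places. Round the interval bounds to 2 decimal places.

Both samples are large (n₁ = 46 ≥ 30, n₂ = 42 ≥ 30), so a z-interval for the difference of means applies.

Point estimate: x̄₁ - x̄₂ = 90 - 80 = 10

Standard error: SE = √(s₁²/n₁ + s₂²/n₂)
= √(14²/46 + 10²/42)
= √(4.260870 + 2.380952)
= 2.577173

For 90% confidence, z* = 1.645 (from standard normal table)
Margin of error: E = z* × SE = 1.645 × 2.577173 = 4.2394

Z-interval: (x̄₁ - x̄₂) ± E = 10 ± 4.2394 = (5.7606, 14.2394)

Rounded to 2 decimal places:

(5.76, 14.24)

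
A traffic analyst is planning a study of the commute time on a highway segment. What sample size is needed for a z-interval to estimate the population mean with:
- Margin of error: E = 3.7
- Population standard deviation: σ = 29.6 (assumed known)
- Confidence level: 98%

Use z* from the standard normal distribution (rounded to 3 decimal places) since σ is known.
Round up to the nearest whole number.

Using z* since population σ is known (z-interval formula).

For 98% confidence, z* = 2.326 (from standard normal table)

Sample size formula for z-interval: n = (z*σ/E)²

n = (2.326 × 29.6 / 3.7)²
  = (18.608000)²
  = 346.2577

Round up to the nearest whole number: n = 347

347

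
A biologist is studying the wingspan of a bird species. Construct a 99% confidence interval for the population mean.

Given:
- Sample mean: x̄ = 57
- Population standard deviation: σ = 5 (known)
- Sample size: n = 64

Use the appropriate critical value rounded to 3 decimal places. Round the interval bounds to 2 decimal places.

The population standard deviation σ is known, so use a z-interval (standard normal critical value).

For 99% confidence, z* = 2.576 (from standard normal table)

Standard error: SE = σ/√n = 5/√64 = 0.625000

Margin of error: E = z* × SE = 2.576 × 0.625000 = 1.6100

Z-interval: x̄ ± E = 57 ± 1.6100 = (55.3900, 58.6100)

Rounded to 2 decimal places:

(55.39, 58.61)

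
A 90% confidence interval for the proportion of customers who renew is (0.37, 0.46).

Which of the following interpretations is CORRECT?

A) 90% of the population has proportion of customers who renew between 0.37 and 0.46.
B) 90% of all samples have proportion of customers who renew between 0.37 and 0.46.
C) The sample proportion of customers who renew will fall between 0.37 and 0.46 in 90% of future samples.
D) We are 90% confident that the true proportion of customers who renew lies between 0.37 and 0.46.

A confidence interval represents our confidence in the procedure, not a probability statement about the parameter.

Key concept: If we repeated this sampling process many times and computed a 90% CI each time, about 90% of those intervals would contain the true population parameter.

For this specific interval (0.37, 0.46):
- Midpoint (point estimate): 0.415
- Margin of error: 0.045

The correct interpretation is the one stating confidence that the true parameter lies in the interval — option D.

D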